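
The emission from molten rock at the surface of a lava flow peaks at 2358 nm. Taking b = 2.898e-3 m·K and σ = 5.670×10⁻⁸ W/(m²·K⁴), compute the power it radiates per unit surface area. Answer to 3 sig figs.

Wien's law: T = b/λ_max = 2.898×10⁻³/2.358×10⁻⁶ = 1229.01 K.
Then I = σT⁴ = 5.670×10⁻⁸×(1229.01)⁴ = 1.29×10⁵ W/m².

I ≈ 1.29×10⁵ W/m²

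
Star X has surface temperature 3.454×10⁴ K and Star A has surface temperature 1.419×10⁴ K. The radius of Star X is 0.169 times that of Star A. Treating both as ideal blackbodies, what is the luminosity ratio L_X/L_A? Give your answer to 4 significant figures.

L ∝ R²T⁴, so L_X/L_A = (R_X/R_A)²(T_X/T_A)⁴ = (0.169)² × (3.454×10⁴/1.419×10⁴)⁴ = 0.028561 × 35.1043 = 1.003.

L_X/L_A ≈ 1.003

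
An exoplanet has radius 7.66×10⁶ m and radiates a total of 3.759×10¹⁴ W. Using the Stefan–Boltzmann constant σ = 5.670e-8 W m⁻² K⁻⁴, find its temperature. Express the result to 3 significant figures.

Surface area A = 4πR² = 4π(7.66×10⁶ m)² = 7.37339×10¹⁴ m².
P = σAT⁴ ⇒ T = (P/(σA))^(1/4) = (3.759×10¹⁴/(5.670×10⁻⁸×7.37339×10¹⁴))^(1/4) = 54.8 K.

T ≈ 54.8 K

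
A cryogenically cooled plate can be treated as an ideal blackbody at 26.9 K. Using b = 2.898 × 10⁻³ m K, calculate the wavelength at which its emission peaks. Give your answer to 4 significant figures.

λ_max ≈ 0.1077 mm

Wien's displacement law: λ_max = b/T = (2.898×10⁻³ m·K)/(26.9 K) = 1.0773×10⁻⁴ m.
That is 0.1077 mm, in the infrared range.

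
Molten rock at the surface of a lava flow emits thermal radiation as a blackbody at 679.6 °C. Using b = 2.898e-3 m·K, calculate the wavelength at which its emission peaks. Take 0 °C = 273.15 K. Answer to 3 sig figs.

T = 679.6 °C + 273.15 = 952.75 K.
Wien's displacement law: λ_max = b/T = (2.898×10⁻³ m·K)/(952.75 K) = 3.042×10⁻⁶ m.
That is 3.04 μm, in the infrared range.

λ_max ≈ 3.04 μm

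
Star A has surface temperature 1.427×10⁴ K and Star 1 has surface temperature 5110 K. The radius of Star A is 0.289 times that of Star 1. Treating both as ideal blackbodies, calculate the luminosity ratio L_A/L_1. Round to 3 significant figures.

L ∝ R²T⁴, so L_A/L_1 = (R_A/R_1)²(T_A/T_1)⁴ = (0.289)² × (1.427×10⁴/5110)⁴ = 0.083521 × 60.8152 = 5.08.

L_A/L_1 ≈ 5.08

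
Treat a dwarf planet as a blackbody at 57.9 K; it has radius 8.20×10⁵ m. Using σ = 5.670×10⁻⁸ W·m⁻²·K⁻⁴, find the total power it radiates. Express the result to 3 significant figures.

Surface area A = 4πR² = 4π(8.20×10⁵ m)² = 8.44963×10¹² m².
P = σAT⁴ = 5.670×10⁻⁸ × 8.44963×10¹² × (57.9)⁴ = 5.38×10¹² W.

P ≈ 5.38×10¹² W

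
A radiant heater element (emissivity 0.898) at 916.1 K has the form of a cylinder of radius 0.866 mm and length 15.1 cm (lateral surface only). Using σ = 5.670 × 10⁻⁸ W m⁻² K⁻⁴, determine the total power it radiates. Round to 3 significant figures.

P ≈ 29.5 W

Lateral area A = 2πrL = 2π×8.66×10⁻⁴×0.151 = 8.21627×10⁻⁴ m².
P = εσAT⁴ = 0.898 × 5.670×10⁻⁸ × 8.21627×10⁻⁴ × (916.1)⁴ = 29.5 W.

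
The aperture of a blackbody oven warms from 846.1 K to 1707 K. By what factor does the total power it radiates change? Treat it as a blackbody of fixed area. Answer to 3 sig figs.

P ∝ T⁴, so P₂/P₁ = (T₂/T₁)⁴ = (1707/846.1)⁴ = (2.01749)⁴ = 16.6.

P₂/P₁ ≈ 16.6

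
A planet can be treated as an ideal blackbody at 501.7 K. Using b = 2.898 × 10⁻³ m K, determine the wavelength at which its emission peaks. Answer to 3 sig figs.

λ_max ≈ 5.78 μm

Wien's displacement law: λ_max = b/T = (2.898×10⁻³ m·K)/(501.7 K) = 5.776×10⁻⁶ m.
That is 5.78 μm, in the infrared range.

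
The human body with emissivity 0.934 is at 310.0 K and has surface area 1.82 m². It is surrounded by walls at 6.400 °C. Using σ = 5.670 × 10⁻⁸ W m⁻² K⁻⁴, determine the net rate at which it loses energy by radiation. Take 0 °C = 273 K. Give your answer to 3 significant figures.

Surroundings: T = 6.400 °C + 273 = 279.400 K.
Area A = 1.82 m².
Net radiated power P_net = εσA(T⁴ − T₀⁴) = 0.934×5.670×10⁻⁸×1.82×(310.0⁴ − 279.400⁴).
T⁴ − T₀⁴ = 9.23521×10⁹ − 6.09404×10⁹ = 3.14117×10⁹ K⁴, so P_net = 303 W.

Net loss ≈ 303 W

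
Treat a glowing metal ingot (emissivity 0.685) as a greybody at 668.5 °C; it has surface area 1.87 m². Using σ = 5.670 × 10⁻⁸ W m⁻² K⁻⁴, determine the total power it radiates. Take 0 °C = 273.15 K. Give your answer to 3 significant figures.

T = 668.5 °C + 273.15 = 941.65 K.
Area A = 1.87 m².
P = εσAT⁴ = 0.685 × 5.670×10⁻⁸ × 1.87 × (941.65)⁴ = 5.71×10⁴ W.

P ≈ 5.71×10⁴ W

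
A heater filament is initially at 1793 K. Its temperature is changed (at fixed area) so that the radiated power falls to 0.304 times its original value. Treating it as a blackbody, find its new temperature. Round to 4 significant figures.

T₂ ≈ 1331 K

P ∝ T⁴, so T₂/T₁ = (P₂/P₁)^(1/4) = (0.304)^(1/4) = 0.742538.
T₂ = 1793 × 0.742538 = 1331 K.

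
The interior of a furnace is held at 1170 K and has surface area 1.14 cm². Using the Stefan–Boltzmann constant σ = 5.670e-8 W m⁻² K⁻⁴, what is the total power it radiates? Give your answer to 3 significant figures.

Area A = 1.14 cm² = 1.14×10⁻⁴ m².
P = σAT⁴ = 5.670×10⁻⁸ × 1.14×10⁻⁴ × (1170)⁴ = 12.1 W.

P ≈ 12.1 W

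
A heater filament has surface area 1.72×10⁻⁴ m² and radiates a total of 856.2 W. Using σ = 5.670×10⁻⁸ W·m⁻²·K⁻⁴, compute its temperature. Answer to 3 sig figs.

Area A = 1.72×10⁻⁴ m².
P = σAT⁴ ⇒ T = (P/(σA))^(1/4) = (856.2/(5.670×10⁻⁸×1.72×10⁻⁴))^(1/4) = 3.06×10³ K.

T ≈ 3.06×10³ K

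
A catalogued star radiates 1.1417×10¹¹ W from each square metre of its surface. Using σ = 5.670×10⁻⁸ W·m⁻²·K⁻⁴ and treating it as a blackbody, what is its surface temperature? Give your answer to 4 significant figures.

T ≈ 3.767×10⁴ K

I = σT⁴, so T = (I/σ)^(1/4) = (1.1417×10¹¹/(5.670×10⁻⁸))^(1/4) = 3.767×10⁴ K.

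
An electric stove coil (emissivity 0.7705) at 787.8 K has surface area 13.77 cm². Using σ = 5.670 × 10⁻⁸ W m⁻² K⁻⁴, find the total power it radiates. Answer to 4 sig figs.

P ≈ 23.17 W

Area A = 13.77 cm² = 1.377×10⁻³ m².
P = εσAT⁴ = 0.7705 × 5.670×10⁻⁸ × 1.377×10⁻³ × (787.8)⁴ = 23.17 W.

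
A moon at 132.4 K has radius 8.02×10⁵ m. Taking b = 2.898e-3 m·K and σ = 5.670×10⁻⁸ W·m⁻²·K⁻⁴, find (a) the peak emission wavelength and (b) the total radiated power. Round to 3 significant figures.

λ_max ≈ 21.9 μm; P ≈ 1.41×10¹⁴ W

(a) λ_max = b/T = 2.898×10⁻³/132.4 = 2.189×10⁻⁵ m = 21.9 μm.
Surface area A = 4πR² = 4π(8.02×10⁵ m)² = 8.08274×10¹² m².
(b) P = σAT⁴ = 5.670×10⁻⁸×8.08274×10¹²×(132.4)⁴ = 1.41×10¹⁴ W.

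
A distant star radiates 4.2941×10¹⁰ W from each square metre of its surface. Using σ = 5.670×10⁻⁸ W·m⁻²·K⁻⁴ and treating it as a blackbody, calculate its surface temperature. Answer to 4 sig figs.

T ≈ 2.950×10⁴ K

I = σT⁴, so T = (I/σ)^(1/4) = (4.2941×10¹⁰/(5.670×10⁻⁸))^(1/4) = 2.950×10⁴ K.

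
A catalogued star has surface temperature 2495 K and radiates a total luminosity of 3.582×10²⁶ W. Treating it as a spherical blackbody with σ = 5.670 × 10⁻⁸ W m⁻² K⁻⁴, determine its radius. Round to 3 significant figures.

L = 4πR²σT⁴ ⇒ R = √(L/(4πσT⁴)).
σT⁴ = 2.19718×10⁶ W/m², so R = √(3.582×10²⁶/(4π×2.19718×10⁶)) = 3.60×10⁹ m.

R ≈ 3.60×10⁹ m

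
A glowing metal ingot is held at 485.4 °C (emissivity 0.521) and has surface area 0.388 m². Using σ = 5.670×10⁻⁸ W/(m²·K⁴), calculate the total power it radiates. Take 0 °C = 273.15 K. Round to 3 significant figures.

T = 485.4 °C + 273.15 = 758.55 K.
Area A = 0.388 m².
P = εσAT⁴ = 0.521 × 5.670×10⁻⁸ × 0.388 × (758.55)⁴ = 3.79×10³ W.

P ≈ 3.79×10³ W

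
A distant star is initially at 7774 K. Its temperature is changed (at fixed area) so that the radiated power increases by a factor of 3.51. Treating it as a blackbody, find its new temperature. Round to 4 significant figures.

T₂ ≈ 1.064×10⁴ K

P ∝ T⁴, so T₂/T₁ = (P₂/P₁)^(1/4) = (3.51)^(1/4) = 1.36876.
T₂ = 7774 × 1.36876 = 1.064×10⁴ K.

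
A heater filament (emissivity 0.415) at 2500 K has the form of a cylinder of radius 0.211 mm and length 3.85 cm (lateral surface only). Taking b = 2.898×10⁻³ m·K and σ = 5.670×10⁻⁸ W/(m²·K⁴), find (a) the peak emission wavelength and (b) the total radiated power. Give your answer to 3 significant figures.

λ_max ≈ 1.16×10³ nm; P ≈ 46.9 W

(a) λ_max = b/T = 2.898×10⁻³/2500 = 1.159×10⁻⁶ m = 1.16×10³ nm.
Lateral area A = 2πrL = 2π×2.11×10⁻⁴×0.0385 = 5.10415×10⁻⁵ m².
(b) P = εσAT⁴ = 0.415×5.670×10⁻⁸×5.10415×10⁻⁵×(2500)⁴ = 46.9 W.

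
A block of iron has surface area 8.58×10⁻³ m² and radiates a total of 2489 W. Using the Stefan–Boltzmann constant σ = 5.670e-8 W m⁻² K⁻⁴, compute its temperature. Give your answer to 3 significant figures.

T ≈ 1.50×10³ K

Area A = 8.58×10⁻³ m².
P = σAT⁴ ⇒ T = (P/(σA))^(1/4) = (2489/(5.670×10⁻⁸×8.58×10⁻³))^(1/4) = 1.50×10³ K.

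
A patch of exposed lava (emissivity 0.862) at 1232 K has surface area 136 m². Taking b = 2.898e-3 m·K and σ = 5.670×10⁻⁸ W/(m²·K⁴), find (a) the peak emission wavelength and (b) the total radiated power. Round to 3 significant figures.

λ_max ≈ 2.35 μm; P ≈ 1.53×10⁷ W

(a) λ_max = b/T = 2.898×10⁻³/1232 = 2.352×10⁻⁶ m = 2.35 μm.
Area A = 136 m².
(b) P = εσAT⁴ = 0.862×5.670×10⁻⁸×136×(1232)⁴ = 1.53×10⁷ W.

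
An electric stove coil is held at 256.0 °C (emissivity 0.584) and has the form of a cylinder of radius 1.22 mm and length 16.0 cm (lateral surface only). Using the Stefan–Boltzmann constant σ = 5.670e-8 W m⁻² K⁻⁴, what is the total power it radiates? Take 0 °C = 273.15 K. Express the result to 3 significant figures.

T = 256.0 °C + 273.15 = 529.15 K.
Lateral area A = 2πrL = 2π×1.22×10⁻³×0.160 = 1.22648×10⁻³ m².
P = εσAT⁴ = 0.584 × 5.670×10⁻⁸ × 1.22648×10⁻³ × (529.15)⁴ = 3.18 W.

P ≈ 3.18 W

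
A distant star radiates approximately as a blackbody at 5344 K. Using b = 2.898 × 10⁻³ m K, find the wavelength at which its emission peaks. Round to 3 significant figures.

Wien's displacement law: λ_max = b/T = (2.898×10⁻³ m·K)/(5344 K) = 5.423×10⁻⁷ m.
That is 0.542 μm, in the visible range.

λ_max ≈ 0.542 μm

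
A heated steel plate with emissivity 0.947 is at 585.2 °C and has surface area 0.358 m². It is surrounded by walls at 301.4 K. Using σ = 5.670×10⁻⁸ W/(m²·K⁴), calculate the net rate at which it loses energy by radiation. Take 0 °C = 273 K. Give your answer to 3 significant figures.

Net loss ≈ 1.03×10⁴ W

T = 585.2 °C + 273 = 858.2 K.
Area A = 0.358 m².
Net radiated power P_net = εσA(T⁴ − T₀⁴) = 0.947×5.670×10⁻⁸×0.358×(858.2⁴ − 301.4⁴).
T⁴ − T₀⁴ = 5.42443×10¹¹ − 8.25226×10⁹ = 5.34191×10¹¹ K⁴, so P_net = 1.03×10⁴ W.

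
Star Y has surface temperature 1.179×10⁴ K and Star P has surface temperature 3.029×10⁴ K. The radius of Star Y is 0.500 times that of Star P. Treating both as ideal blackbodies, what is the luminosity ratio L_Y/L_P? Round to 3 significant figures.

L ∝ R²T⁴, so L_Y/L_P = (R_Y/R_P)²(T_Y/T_P)⁴ = (0.500)² × (1.179×10⁴/3.029×10⁴)⁴ = 0.25 × 0.0229540 = 5.74×10⁻³.

L_Y/L_P ≈ 5.74×10⁻³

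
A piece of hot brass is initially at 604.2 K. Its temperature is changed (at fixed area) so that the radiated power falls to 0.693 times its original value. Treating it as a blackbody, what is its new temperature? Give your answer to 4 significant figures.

T₂ ≈ 551.3 K

P ∝ T⁴, so T₂/T₁ = (P₂/P₁)^(1/4) = (0.693)^(1/4) = 0.912396.
T₂ = 604.2 × 0.912396 = 551.3 K.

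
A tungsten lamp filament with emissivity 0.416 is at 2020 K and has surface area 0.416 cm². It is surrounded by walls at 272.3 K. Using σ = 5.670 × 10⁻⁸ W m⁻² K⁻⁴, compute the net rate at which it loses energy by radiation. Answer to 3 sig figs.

Area A = 0.416 cm² = 4.16×10⁻⁵ m².
Net radiated power P_net = εσA(T⁴ − T₀⁴) = 0.416×5.670×10⁻⁸×4.16×10⁻⁵×(2020⁴ − 272.3⁴).
T⁴ − T₀⁴ = 1.66497×10¹³ − 5.49782×10⁹ = 1.66442×10¹³ K⁴, so P_net = 16.3 W.

Net loss ≈ 16.3 W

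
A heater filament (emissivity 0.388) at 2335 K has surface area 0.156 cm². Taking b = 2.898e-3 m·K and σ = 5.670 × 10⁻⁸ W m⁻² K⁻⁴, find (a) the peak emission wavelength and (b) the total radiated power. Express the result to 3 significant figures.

(a) λ_max = b/T = 2.898×10⁻³/2335 = 1.241×10⁻⁶ m = 1.24×10³ nm.
Area A = 0.156 cm² = 1.56×10⁻⁵ m².
(b) P = εσAT⁴ = 0.388×5.670×10⁻⁸×1.56×10⁻⁵×(2335)⁴ = 10.2 W.

λ_max ≈ 1.24×10³ nm; P ≈ 10.2 W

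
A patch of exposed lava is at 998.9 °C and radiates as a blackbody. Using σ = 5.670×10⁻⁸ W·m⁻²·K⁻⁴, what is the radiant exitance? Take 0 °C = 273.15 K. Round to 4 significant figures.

I ≈ 1.485×10⁵ W/m²

T = 998.9 °C + 273.15 = 1272.05 K.
Stefan–Boltzmann: I = σT⁴ = 5.670×10⁻⁸ × (1272.05)⁴ = 1.485×10⁵ W/m².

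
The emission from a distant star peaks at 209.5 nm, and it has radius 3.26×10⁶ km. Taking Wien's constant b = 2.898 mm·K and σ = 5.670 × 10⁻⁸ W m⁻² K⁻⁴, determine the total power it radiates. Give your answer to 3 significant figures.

Wien's law: T = b/λ_max = 2.898×10⁻³/2.095×10⁻⁷ = 13832.9 K.
Surface area A = 4πR² = 4π(3.26×10⁹ m)² = 1.33550×10²⁰ m².
Then P = σAT⁴ = 5.670×10⁻⁸×1.33550×10²⁰×(13832.9)⁴ = 2.77×10²⁹ W.

P ≈ 2.77×10²⁹ W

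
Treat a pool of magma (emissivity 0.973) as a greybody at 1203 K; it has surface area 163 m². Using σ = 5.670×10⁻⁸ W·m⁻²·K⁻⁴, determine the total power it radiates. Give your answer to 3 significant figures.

P ≈ 1.88×10⁷ W

Area A = 163 m².
P = εσAT⁴ = 0.973 × 5.670×10⁻⁸ × 163 × (1203)⁴ = 1.88×10⁷ W.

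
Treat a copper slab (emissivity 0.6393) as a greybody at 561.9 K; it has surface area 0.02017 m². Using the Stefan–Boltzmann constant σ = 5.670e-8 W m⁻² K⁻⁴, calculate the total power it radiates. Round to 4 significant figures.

Area A = 0.02017 m².
P = εσAT⁴ = 0.6393 × 5.670×10⁻⁸ × 0.02017 × (561.9)⁴ = 72.88 W.

P ≈ 72.88 W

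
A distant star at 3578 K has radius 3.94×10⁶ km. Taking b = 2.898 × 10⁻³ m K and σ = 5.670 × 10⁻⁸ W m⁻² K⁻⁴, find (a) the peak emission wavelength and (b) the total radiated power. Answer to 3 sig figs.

λ_max ≈ 0.810 μm; P ≈ 1.81×10²⁷ W

(a) λ_max = b/T = 2.898×10⁻³/3578 = 8.099×10⁻⁷ m = 0.810 μm.
Surface area A = 4πR² = 4π(3.94×10⁹ m)² = 1.95075×10²⁰ m².
(b) P = σAT⁴ = 5.670×10⁻⁸×1.95075×10²⁰×(3578)⁴ = 1.81×10²⁷ W.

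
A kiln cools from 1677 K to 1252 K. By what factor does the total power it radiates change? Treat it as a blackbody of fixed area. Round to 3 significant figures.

P ∝ T⁴, so P₂/P₁ = (T₂/T₁)⁴ = (1252/1677)⁴ = (0.746571)⁴ = 0.311.

P₂/P₁ ≈ 0.311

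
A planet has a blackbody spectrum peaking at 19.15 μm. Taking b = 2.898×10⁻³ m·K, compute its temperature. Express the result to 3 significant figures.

Wien's law gives T = b/λ_max = (2.898×10⁻³ m·K)/(1.915×10⁻⁵ m) = 151 K.

T ≈ 151 K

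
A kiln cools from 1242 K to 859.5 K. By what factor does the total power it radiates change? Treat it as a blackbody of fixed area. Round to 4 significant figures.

P ∝ T⁴, so P₂/P₁ = (T₂/T₁)⁴ = (859.5/1242)⁴ = (0.692029)⁴ = 0.2293.

P₂/P₁ ≈ 0.2293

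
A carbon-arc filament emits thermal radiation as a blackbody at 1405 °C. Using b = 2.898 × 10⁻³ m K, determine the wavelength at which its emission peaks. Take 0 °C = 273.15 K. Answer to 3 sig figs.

λ_max ≈ 1.73 μm

T = 1405 °C + 273.15 = 1678.15 K.
Wien's displacement law: λ_max = b/T = (2.898×10⁻³ m·K)/(1678.15 K) = 1.727×10⁻⁶ m.
That is 1.73 μm, in the infrared range.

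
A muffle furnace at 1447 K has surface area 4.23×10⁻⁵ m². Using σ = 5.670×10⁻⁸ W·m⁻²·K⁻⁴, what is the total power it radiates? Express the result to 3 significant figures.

Area A = 4.23×10⁻⁵ m².
P = σAT⁴ = 5.670×10⁻⁸ × 4.23×10⁻⁵ × (1447)⁴ = 10.5 W.

P ≈ 10.5 W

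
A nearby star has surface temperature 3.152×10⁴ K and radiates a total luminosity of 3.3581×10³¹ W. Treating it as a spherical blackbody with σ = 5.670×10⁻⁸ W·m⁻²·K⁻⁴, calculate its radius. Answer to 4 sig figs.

L = 4πR²σT⁴ ⇒ R = √(L/(4πσT⁴)).
σT⁴ = 5.59665×10¹⁰ W/m², so R = √(3.3581×10³¹/(4π×5.59665×10¹⁰)) = 6.910×10⁹ m.

R ≈ 6.910×10⁹ m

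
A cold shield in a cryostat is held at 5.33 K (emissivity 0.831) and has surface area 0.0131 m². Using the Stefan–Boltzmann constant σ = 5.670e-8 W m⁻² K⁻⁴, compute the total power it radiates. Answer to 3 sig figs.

P ≈ 4.98×10⁻⁷ W

Area A = 0.0131 m².
P = εσAT⁴ = 0.831 × 5.670×10⁻⁸ × 0.0131 × (5.33)⁴ = 4.98×10⁻⁷ W.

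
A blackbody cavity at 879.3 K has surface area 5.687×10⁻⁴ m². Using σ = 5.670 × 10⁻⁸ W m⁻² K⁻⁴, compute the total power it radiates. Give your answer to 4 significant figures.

Area A = 5.687×10⁻⁴ m².
P = σAT⁴ = 5.670×10⁻⁸ × 5.687×10⁻⁴ × (879.3)⁴ = 19.28 W.

P ≈ 19.28 W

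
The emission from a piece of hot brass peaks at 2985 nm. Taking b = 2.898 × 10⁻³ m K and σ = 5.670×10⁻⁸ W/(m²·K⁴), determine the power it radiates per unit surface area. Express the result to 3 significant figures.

I ≈ 5.04×10⁴ W/m²

Wien's law: T = b/λ_max = 2.898×10⁻³/2.985×10⁻⁶ = 970.854 K.
Then I = σT⁴ = 5.670×10⁻⁸×(970.854)⁴ = 5.04×10⁴ W/m².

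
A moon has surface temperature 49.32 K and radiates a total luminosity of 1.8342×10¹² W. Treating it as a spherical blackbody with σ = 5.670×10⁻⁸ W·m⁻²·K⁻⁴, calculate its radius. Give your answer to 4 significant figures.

L = 4πR²σT⁴ ⇒ R = √(L/(4πσT⁴)).
σT⁴ = 0.335487 W/m², so R = √(1.8342×10¹²/(4π×0.335487)) = 6.596×10⁵ m.

R ≈ 6.596×10⁵ m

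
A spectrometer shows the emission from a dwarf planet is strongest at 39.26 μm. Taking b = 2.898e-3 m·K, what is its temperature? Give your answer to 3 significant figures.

T ≈ 73.8 K

Wien's law gives T = b/λ_max = (2.898×10⁻³ m·K)/(3.926×10⁻⁵ m) = 73.8 K.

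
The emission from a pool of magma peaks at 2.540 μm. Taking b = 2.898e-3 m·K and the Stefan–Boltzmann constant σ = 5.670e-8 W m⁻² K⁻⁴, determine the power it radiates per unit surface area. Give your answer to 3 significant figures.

Wien's law: T = b/λ_max = 2.898×10⁻³/2.540×10⁻⁶ = 1140.94 K.
Then I = σT⁴ = 5.670×10⁻⁸×(1140.94)⁴ = 9.61×10⁴ W/m².

I ≈ 9.61×10⁴ W/m²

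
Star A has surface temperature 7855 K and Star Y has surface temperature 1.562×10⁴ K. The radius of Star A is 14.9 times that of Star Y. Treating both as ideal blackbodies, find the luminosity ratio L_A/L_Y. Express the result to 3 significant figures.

L ∝ R²T⁴, so L_A/L_Y = (R_A/R_Y)²(T_A/T_Y)⁴ = (14.9)² × (7855/1.562×10⁴)⁴ = 222.01 × 0.0639530 = 14.2.

L_A/L_Y ≈ 14.2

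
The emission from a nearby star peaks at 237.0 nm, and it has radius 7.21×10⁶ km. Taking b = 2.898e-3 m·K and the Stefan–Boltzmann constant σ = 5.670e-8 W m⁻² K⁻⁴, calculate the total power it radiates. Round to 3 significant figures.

Wien's law: T = b/λ_max = 2.898×10⁻³/2.370×10⁻⁷ = 12227.8 K.
Surface area A = 4πR² = 4π(7.21×10⁹ m)² = 6.53251×10²⁰ m².
Then P = σAT⁴ = 5.670×10⁻⁸×6.53251×10²⁰×(12227.8)⁴ = 8.28×10²⁹ W.

P ≈ 8.28×10²⁹ W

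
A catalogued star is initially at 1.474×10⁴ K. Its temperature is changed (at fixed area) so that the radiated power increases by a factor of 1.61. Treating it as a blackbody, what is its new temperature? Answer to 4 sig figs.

P ∝ T⁴, so T₂/T₁ = (P₂/P₁)^(1/4) = (1.61)^(1/4) = 1.12644.
T₂ = 1.474×10⁴ × 1.12644 = 1.660×10⁴ K.

T₂ ≈ 1.660×10⁴ K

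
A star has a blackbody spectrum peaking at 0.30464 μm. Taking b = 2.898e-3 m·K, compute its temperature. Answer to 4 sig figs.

T ≈ 9513 K

Wien's law gives T = b/λ_max = (2.898×10⁻³ m·K)/(3.0464×10⁻⁷ m) = 9513 K.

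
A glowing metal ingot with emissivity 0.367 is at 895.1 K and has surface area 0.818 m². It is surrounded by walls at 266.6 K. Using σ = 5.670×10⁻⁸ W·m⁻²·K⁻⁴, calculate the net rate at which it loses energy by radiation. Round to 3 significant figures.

Area A = 0.818 m².
Net radiated power P_net = εσA(T⁴ − T₀⁴) = 0.367×5.670×10⁻⁸×0.818×(895.1⁴ − 266.6⁴).
T⁴ − T₀⁴ = 6.41928×10¹¹ − 5.05174×10⁹ = 6.36876×10¹¹ K⁴, so P_net = 1.08×10⁴ W.

Net loss ≈ 1.08×10⁴ W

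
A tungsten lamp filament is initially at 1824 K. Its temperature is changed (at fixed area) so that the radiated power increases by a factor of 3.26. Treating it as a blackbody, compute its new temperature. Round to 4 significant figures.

T₂ ≈ 2451 K

P ∝ T⁴, so T₂/T₁ = (P₂/P₁)^(1/4) = (3.26)^(1/4) = 1.34371.
T₂ = 1824 × 1.34371 = 2451 K.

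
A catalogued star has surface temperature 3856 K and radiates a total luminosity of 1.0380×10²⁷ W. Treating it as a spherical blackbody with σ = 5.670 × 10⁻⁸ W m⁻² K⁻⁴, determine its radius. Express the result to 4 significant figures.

L = 4πR²σT⁴ ⇒ R = √(L/(4πσT⁴)).
σT⁴ = 1.25352×10⁷ W/m², so R = √(1.0380×10²⁷/(4π×1.25352×10⁷)) = 2.567×10⁹ m.

R ≈ 2.567×10⁹ m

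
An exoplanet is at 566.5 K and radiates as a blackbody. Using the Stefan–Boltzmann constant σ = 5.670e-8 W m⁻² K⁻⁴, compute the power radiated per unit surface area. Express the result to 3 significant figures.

Stefan–Boltzmann: I = σT⁴ = 5.670×10⁻⁸ × (566.5)⁴ = 5.84×10³ W/m².

I ≈ 5.84×10³ W/m²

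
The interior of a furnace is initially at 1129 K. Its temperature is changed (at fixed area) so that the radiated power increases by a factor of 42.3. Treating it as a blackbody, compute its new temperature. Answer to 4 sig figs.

P ∝ T⁴, so T₂/T₁ = (P₂/P₁)^(1/4) = (42.3)^(1/4) = 2.55026.
T₂ = 1129 × 2.55026 = 2879 K.

T₂ ≈ 2879 K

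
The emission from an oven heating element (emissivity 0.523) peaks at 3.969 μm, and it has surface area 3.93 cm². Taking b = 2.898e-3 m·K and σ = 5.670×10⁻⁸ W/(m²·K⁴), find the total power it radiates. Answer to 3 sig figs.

P ≈ 3.31 W

Wien's law: T = b/λ_max = 2.898×10⁻³/3.969×10⁻⁶ = 730.159 K.
Area A = 3.93 cm² = 3.93×10⁻⁴ m².
Then P = εσAT⁴ = 0.523×5.670×10⁻⁸×3.93×10⁻⁴×(730.159)⁴ = 3.31 W.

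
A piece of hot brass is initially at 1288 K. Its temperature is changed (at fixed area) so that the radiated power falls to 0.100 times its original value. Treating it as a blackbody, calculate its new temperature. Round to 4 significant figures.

T₂ ≈ 724.3 K

P ∝ T⁴, so T₂/T₁ = (P₂/P₁)^(1/4) = (0.100)^(1/4) = 0.562341.
T₂ = 1288 × 0.562341 = 724.3 K.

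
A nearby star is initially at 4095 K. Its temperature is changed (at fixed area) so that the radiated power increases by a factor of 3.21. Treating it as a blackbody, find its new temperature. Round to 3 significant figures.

P ∝ T⁴, so T₂/T₁ = (P₂/P₁)^(1/4) = (3.21)^(1/4) = 1.33852.
T₂ = 4095 × 1.33852 = 5.48×10³ K.

T₂ ≈ 5.48×10³ K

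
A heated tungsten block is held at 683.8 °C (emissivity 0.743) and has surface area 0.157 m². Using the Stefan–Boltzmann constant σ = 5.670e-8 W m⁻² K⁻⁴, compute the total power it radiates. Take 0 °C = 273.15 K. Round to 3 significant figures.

P ≈ 5.55×10³ W

T = 683.8 °C + 273.15 = 956.95 K.
Area A = 0.157 m².
P = εσAT⁴ = 0.743 × 5.670×10⁻⁸ × 0.157 × (956.95)⁴ = 5.55×10³ W.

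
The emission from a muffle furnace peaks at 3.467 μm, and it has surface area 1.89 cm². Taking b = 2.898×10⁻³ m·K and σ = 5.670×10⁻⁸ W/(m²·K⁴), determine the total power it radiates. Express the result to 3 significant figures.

P ≈ 5.23 W

Wien's law: T = b/λ_max = 2.898×10⁻³/3.467×10⁻⁶ = 835.881 K.
Area A = 1.89 cm² = 1.89×10⁻⁴ m².
Then P = σAT⁴ = 5.670×10⁻⁸×1.89×10⁻⁴×(835.881)⁴ = 5.23 W.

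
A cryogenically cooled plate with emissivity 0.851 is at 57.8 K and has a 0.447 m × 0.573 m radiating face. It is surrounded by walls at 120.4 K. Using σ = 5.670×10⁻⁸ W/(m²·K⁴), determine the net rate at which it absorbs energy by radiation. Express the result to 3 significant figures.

Area A = 0.447 × 0.573 = 0.256131 m².
Net radiated power P_net = εσA(T⁴ − T₀⁴) = 0.851×5.670×10⁻⁸×0.256131×(57.8⁴ − 120.4⁴).
T⁴ − T₀⁴ = 1.11612×10⁷ − 2.10139×10⁸ = -1.98978×10⁸ K⁴, so P_net = -2.46 W — negative, meaning a net gain of 2.46 W.

Net gain ≈ 2.46 W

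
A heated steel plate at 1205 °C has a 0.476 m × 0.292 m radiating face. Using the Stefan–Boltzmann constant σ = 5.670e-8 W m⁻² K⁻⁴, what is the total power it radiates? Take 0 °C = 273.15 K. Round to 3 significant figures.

T = 1205 °C + 273.15 = 1478.15 K.
Area A = 0.476 × 0.292 = 0.138992 m².
P = σAT⁴ = 5.670×10⁻⁸ × 0.138992 × (1478.15)⁴ = 3.76×10⁴ W.

P ≈ 3.76×10⁴ W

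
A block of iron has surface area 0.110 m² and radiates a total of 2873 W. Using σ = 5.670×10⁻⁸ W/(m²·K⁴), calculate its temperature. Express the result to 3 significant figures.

T ≈ 824 K

Area A = 0.110 m².
P = σAT⁴ ⇒ T = (P/(σA))^(1/4) = (2873/(5.670×10⁻⁸×0.110))^(1/4) = 824 K.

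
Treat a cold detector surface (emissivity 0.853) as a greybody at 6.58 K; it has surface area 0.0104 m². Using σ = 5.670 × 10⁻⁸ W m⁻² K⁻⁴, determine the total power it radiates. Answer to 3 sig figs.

Area A = 0.0104 m².
P = εσAT⁴ = 0.853 × 5.670×10⁻⁸ × 0.0104 × (6.58)⁴ = 9.43×10⁻⁷ W.

P ≈ 9.43×10⁻⁷ W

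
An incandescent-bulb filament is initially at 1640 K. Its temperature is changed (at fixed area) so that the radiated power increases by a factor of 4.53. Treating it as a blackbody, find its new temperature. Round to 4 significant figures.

T₂ ≈ 2393 K

P ∝ T⁴, so T₂/T₁ = (P₂/P₁)^(1/4) = (4.53)^(1/4) = 1.45890.
T₂ = 1640 × 1.45890 = 2393 K.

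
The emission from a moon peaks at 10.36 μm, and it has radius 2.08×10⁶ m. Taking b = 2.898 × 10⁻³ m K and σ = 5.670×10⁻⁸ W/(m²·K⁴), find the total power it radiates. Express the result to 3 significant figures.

P ≈ 1.89×10¹⁶ W

Wien's law: T = b/λ_max = 2.898×10⁻³/1.036×10⁻⁵ = 279.730 K.
Surface area A = 4πR² = 4π(2.08×10⁶ m)² = 5.43671×10¹³ m².
Then P = σAT⁴ = 5.670×10⁻⁸×5.43671×10¹³×(279.730)⁴ = 1.89×10¹⁶ W.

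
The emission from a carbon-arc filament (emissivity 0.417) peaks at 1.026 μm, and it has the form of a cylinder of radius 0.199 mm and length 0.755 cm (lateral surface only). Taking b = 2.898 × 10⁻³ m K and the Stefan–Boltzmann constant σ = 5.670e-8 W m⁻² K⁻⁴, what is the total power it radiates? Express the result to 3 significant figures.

P ≈ 14.2 W

Wien's law: T = b/λ_max = 2.898×10⁻³/1.026×10⁻⁶ = 2824.56 K.
Lateral area A = 2πrL = 2π×1.99×10⁻⁴×7.55×10⁻³ = 9.44017×10⁻⁶ m².
Then P = εσAT⁴ = 0.417×5.670×10⁻⁸×9.44017×10⁻⁶×(2824.56)⁴ = 14.2 W.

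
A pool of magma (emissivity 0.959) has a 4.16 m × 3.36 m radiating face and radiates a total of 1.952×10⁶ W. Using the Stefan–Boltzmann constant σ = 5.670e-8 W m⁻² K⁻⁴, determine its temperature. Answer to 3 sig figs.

Area A = 4.16 × 3.36 = 13.9776 m².
P = εσAT⁴ ⇒ T = (P/(εσA))^(1/4) = (1.952×10⁶/(0.959×5.670×10⁻⁸×13.9776))^(1/4) = 1.27×10³ K.

T ≈ 1.27×10³ K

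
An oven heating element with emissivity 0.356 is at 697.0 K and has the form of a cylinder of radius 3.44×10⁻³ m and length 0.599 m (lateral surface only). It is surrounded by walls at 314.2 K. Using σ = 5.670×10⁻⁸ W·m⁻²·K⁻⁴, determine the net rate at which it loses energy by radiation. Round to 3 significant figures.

Net loss ≈ 59.1 W

Lateral area A = 2πrL = 2π×3.44×10⁻³×0.599 = 0.0129469 m².
Net radiated power P_net = εσA(T⁴ − T₀⁴) = 0.356×5.670×10⁻⁸×0.0129469×(697.0⁴ − 314.2⁴).
T⁴ − T₀⁴ = 2.36010×10¹¹ − 9.74596×10⁹ = 2.26264×10¹¹ K⁴, so P_net = 59.1 W.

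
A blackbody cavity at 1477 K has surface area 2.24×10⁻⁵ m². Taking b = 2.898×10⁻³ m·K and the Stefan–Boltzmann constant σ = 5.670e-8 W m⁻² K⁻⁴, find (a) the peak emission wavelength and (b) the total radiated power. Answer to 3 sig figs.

(a) λ_max = b/T = 2.898×10⁻³/1477 = 1.962×10⁻⁶ m = 1.96×10³ nm.
Area A = 2.24×10⁻⁵ m².
(b) P = σAT⁴ = 5.670×10⁻⁸×2.24×10⁻⁵×(1477)⁴ = 6.04 W.

λ_max ≈ 1.96×10³ nm; P ≈ 6.04 W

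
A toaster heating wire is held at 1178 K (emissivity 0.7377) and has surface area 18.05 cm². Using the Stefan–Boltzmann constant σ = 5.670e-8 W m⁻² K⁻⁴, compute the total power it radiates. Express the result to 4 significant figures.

P ≈ 145.4 W

Area A = 18.05 cm² = 1.805×10⁻³ m².
P = εσAT⁴ = 0.7377 × 5.670×10⁻⁸ × 1.805×10⁻³ × (1178)⁴ = 145.4 W.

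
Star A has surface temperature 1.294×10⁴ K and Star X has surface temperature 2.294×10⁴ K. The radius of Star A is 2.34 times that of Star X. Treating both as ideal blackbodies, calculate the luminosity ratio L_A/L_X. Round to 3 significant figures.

L_A/L_X ≈ 0.554

L ∝ R²T⁴, so L_A/L_X = (R_A/R_X)²(T_A/T_X)⁴ = (2.34)² × (1.294×10⁴/2.294×10⁴)⁴ = 5.4756 × 0.101243 = 0.554.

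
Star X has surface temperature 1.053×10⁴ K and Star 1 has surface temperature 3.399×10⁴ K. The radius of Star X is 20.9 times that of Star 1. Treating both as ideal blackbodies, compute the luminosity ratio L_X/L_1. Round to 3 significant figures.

L_X/L_1 ≈ 4.02

L ∝ R²T⁴, so L_X/L_1 = (R_X/R_1)²(T_X/T_1)⁴ = (20.9)² × (1.053×10⁴/3.399×10⁴)⁴ = 436.81 × 9.21104×10⁻³ = 4.02.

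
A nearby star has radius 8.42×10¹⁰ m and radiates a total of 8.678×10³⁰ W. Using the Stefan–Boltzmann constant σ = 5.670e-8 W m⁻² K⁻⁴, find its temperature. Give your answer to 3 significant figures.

T ≈ 6.44×10³ K

Surface area A = 4πR² = 4π(8.42×10¹⁰ m)² = 8.90910×10²² m².
P = σAT⁴ ⇒ T = (P/(σA))^(1/4) = (8.678×10³⁰/(5.670×10⁻⁸×8.90910×10²²))^(1/4) = 6.44×10³ K.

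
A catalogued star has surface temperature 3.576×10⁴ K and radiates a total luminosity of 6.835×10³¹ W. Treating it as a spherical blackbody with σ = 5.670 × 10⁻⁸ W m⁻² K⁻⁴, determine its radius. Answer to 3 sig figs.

L = 4πR²σT⁴ ⇒ R = √(L/(4πσT⁴)).
σT⁴ = 9.27199×10¹⁰ W/m², so R = √(6.835×10³¹/(4π×9.27199×10¹⁰)) = 7.66×10⁹ m.

R ≈ 7.66×10⁹ m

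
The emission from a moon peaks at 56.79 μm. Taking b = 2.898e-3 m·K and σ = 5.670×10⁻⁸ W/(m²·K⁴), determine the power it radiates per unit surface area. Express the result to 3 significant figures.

I ≈ 0.384 W/m²

Wien's law: T = b/λ_max = 2.898×10⁻³/5.679×10⁻⁵ = 51.0301 K.
Then I = σT⁴ = 5.670×10⁻⁸×(51.0301)⁴ = 0.384 W/m².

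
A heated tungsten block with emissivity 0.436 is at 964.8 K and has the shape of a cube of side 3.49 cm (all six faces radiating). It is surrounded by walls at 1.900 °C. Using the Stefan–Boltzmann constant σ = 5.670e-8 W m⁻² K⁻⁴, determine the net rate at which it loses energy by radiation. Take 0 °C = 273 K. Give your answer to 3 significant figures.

Surroundings: T = 1.900 °C + 273 = 274.900 K.
Area A = 6s² = 6×(0.0349 m)² = 7.30806×10⁻³ m².
Net radiated power P_net = εσA(T⁴ − T₀⁴) = 0.436×5.670×10⁻⁸×7.30806×10⁻³×(964.8⁴ − 274.900⁴).
T⁴ − T₀⁴ = 8.66461×10¹¹ − 5.71083×10⁹ = 8.60750×10¹¹ K⁴, so P_net = 156 W.

Net loss ≈ 156 W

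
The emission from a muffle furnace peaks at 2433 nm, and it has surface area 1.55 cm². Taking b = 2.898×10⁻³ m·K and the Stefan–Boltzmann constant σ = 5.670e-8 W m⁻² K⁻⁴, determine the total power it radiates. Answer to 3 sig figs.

P ≈ 17.7 W

Wien's law: T = b/λ_max = 2.898×10⁻³/2.433×10⁻⁶ = 1191.12 K.
Area A = 1.55 cm² = 1.55×10⁻⁴ m².
Then P = σAT⁴ = 5.670×10⁻⁸×1.55×10⁻⁴×(1191.12)⁴ = 17.7 W.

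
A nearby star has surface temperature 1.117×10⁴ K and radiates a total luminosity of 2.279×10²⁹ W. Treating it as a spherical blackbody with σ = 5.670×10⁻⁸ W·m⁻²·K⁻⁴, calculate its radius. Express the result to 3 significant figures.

L = 4πR²σT⁴ ⇒ R = √(L/(4πσT⁴)).
σT⁴ = 8.82665×10⁸ W/m², so R = √(2.279×10²⁹/(4π×8.82665×10⁸)) = 4.53×10⁹ m.

R ≈ 4.53×10⁹ m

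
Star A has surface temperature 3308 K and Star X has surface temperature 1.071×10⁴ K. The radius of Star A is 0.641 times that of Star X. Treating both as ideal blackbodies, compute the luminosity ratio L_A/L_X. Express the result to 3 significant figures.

L_A/L_X ≈ 3.74×10⁻³

L ∝ R²T⁴, so L_A/L_X = (R_A/R_X)²(T_A/T_X)⁴ = (0.641)² × (3308/1.071×10⁴)⁴ = 0.410881 × 9.10131×10⁻³ = 3.74×10⁻³.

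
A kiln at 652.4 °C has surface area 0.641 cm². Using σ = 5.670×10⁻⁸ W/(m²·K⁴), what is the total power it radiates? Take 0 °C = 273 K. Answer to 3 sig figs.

P ≈ 2.67 W

T = 652.4 °C + 273 = 925.4 K.
Area A = 0.641 cm² = 6.41×10⁻⁵ m².
P = σAT⁴ = 5.670×10⁻⁸ × 6.41×10⁻⁵ × (925.4)⁴ = 2.67 W.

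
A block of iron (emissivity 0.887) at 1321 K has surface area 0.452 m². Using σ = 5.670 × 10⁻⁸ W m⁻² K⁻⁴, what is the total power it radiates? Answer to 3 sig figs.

Area A = 0.452 m².
P = εσAT⁴ = 0.887 × 5.670×10⁻⁸ × 0.452 × (1321)⁴ = 6.92×10⁴ W.

P ≈ 6.92×10⁴ W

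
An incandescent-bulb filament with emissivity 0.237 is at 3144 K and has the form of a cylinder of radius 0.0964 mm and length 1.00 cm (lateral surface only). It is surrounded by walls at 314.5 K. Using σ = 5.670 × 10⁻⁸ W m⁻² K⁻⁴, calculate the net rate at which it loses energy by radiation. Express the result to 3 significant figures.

Net loss ≈ 7.95 W

Lateral area A = 2πrL = 2π×9.64×10⁻⁵×0.0100 = 6.05699×10⁻⁶ m².
Net radiated power P_net = εσA(T⁴ − T₀⁴) = 0.237×5.670×10⁻⁸×6.05699×10⁻⁶×(3144⁴ − 314.5⁴).
T⁴ − T₀⁴ = 9.77080×10¹³ − 9.78324×10⁹ = 9.76982×10¹³ K⁴, so P_net = 7.95 W.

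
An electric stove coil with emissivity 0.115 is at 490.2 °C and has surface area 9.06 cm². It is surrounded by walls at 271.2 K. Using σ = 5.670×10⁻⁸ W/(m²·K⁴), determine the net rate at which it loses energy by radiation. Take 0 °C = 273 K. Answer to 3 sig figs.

T = 490.2 °C + 273 = 763.2 K.
Area A = 9.06 cm² = 9.06×10⁻⁴ m².
Net radiated power P_net = εσA(T⁴ − T₀⁴) = 0.115×5.670×10⁻⁸×9.06×10⁻⁴×(763.2⁴ − 271.2⁴).
T⁴ − T₀⁴ = 3.39276×10¹¹ − 5.40952×10⁹ = 3.33866×10¹¹ K⁴, so P_net = 1.97 W.

Net loss ≈ 1.97 W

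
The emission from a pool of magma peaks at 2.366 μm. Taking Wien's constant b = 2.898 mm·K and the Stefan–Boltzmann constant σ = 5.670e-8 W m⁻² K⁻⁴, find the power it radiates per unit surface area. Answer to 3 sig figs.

I ≈ 1.28×10⁵ W/m²

Wien's law: T = b/λ_max = 2.898×10⁻³/2.366×10⁻⁶ = 1224.85 K.
Then I = σT⁴ = 5.670×10⁻⁸×(1224.85)⁴ = 1.28×10⁵ W/m².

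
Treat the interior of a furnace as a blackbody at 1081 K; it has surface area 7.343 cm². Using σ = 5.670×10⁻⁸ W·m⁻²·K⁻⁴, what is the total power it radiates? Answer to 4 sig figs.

Area A = 7.343 cm² = 7.343×10⁻⁴ m².
P = σAT⁴ = 5.670×10⁻⁸ × 7.343×10⁻⁴ × (1081)⁴ = 56.85 W.

P ≈ 56.85 W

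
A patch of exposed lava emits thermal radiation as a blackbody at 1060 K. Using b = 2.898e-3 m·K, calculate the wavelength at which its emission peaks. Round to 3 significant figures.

λ_max ≈ 2.73 μm

Wien's displacement law: λ_max = b/T = (2.898×10⁻³ m·K)/(1060 K) = 2.734×10⁻⁶ m.
That is 2.73 μm, in the infrared range.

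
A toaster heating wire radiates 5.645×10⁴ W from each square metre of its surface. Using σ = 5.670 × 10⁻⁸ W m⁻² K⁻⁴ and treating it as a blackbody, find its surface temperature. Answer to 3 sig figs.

I = σT⁴, so T = (I/σ)^(1/4) = (5.645×10⁴/(5.670×10⁻⁸))^(1/4) = 999 K.

T ≈ 999 K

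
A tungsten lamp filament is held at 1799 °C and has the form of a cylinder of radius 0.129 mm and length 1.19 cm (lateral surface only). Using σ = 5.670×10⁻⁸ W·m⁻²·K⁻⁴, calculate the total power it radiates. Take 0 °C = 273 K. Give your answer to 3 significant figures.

T = 1799 °C + 273 = 2072 K.
Lateral area A = 2πrL = 2π×1.29×10⁻⁴×0.0119 = 9.64532×10⁻⁶ m².
P = σAT⁴ = 5.670×10⁻⁸ × 9.64532×10⁻⁶ × (2072)⁴ = 10.1 W.

P ≈ 10.1 W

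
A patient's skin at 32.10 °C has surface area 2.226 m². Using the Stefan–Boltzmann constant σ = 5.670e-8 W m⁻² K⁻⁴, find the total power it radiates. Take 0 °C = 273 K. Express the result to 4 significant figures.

T = 32.10 °C + 273 = 305.10 K.
Area A = 2.226 m².
P = σAT⁴ = 5.670×10⁻⁸ × 2.226 × (305.10)⁴ = 1094 W.

P ≈ 1094 W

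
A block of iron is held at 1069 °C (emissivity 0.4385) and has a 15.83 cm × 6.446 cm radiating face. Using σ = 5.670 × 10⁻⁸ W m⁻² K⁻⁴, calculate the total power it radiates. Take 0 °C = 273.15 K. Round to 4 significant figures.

T = 1069 °C + 273.15 = 1342.15 K.
Area A = 0.1583 × 0.06446 = 0.010204 m².
P = εσAT⁴ = 0.4385 × 5.670×10⁻⁸ × 0.010204 × (1342.15)⁴ = 823.2 W.

P ≈ 823.2 W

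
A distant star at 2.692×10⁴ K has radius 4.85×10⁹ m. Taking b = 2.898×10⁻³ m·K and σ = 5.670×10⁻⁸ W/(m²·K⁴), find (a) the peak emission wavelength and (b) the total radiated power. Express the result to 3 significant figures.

(a) λ_max = b/T = 2.898×10⁻³/2.692×10⁴ = 1.077×10⁻⁷ m = 108 nm.
Surface area A = 4πR² = 4π(4.85×10⁹ m)² = 2.95592×10²⁰ m².
(b) P = σAT⁴ = 5.670×10⁻⁸×2.95592×10²⁰×(2.692×10⁴)⁴ = 8.80×10³⁰ W.

λ_max ≈ 108 nm; P ≈ 8.80×10³⁰ W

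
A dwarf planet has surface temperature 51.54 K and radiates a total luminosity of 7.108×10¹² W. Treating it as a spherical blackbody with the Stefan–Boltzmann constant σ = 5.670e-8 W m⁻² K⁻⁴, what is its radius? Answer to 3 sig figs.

L = 4πR²σT⁴ ⇒ R = √(L/(4πσT⁴)).
σT⁴ = 0.400093 W/m², so R = √(7.108×10¹²/(4π×0.400093)) = 1.19×10⁶ m.

R ≈ 1.19×10⁶ m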